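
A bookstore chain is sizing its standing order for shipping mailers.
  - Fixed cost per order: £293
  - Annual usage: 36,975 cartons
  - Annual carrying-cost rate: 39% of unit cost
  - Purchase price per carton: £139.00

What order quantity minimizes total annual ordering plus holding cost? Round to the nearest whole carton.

Holding cost per carton per year: H = 39% × £139 = £54.2100
Q* = √(2·D·S / H) = √(2·36,975·293 / 54.21) = √399,692.9 ≈ 632.21

632 cartons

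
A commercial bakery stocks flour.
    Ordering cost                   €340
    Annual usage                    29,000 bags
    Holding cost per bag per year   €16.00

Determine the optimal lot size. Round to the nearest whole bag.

1,110 bags

EOQ = √(2DS/H) = √(2 × 29,000 × 340 / 16)
    = √(1,232,500.00) ≈ 1,110.18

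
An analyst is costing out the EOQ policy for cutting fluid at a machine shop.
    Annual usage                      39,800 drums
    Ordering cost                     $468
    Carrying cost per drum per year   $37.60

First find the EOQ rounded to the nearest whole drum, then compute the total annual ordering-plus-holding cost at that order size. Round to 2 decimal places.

$37,426.00

Q* = √(2·D·S / H) = √(2·39,800·468 / 37.6) = √990,766.0 ≈ 995.37 → Q = 995 drums
Annual ordering cost = (D/Q)·S = (39,800/995) × 468 = $18,720.00
Annual holding cost  = (Q/2)·H = (995/2) × 37.6 = $18,706.00
Total = $18,720.00 + $18,706.00 = $37,426.00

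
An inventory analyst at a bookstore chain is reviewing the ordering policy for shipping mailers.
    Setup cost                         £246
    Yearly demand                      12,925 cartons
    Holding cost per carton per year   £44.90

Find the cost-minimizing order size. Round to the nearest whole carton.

Optimal lot size Q* = (2 × 12,925 × £246 / £44.9)^½ ≈ 376.34

376 cartons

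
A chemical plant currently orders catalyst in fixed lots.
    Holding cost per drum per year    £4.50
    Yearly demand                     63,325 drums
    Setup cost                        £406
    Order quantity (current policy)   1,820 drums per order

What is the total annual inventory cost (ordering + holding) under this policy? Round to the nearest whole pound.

Annual ordering cost = (D/Q)·S = (63,325/1,820) × 406 = £14,126.35
Annual holding cost  = (Q/2)·H = (1,820/2) × 4.5 = £4,095.00
Total = £14,126.35 + £4,095.00 = £18,221.35

£18,221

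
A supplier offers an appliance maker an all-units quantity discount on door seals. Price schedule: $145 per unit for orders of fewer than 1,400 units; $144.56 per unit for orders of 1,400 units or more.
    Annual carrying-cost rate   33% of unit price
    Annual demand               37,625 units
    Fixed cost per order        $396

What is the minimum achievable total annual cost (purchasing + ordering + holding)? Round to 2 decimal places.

H₁ = 33%×$145 = $47.8500;  H₂ = 33%×$144.56 = $47.7048
EOQ₁ = √(2×37,625×396/47.8500) = 789.15  (< 1,400, feasible at tier 1)
EOQ₂ = √(2×37,625×396/47.7048) = 790.35  (< 1,400 → use Q = 1,400 at tier-2 price)
TC(tier 1 (EOQ₁), Q≈789.2) = $5,493,385.85
TC(tier 2, Q≈1,400.0) = $5,483,105.86
Minimum at tier 2: $5,483,105.86

$5,483,105.86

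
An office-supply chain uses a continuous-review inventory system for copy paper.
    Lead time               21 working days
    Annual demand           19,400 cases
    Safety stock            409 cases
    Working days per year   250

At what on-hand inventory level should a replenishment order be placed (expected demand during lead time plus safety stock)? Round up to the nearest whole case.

2,039 cases

Daily demand d = 19,400 / 250 = 77.600 cases/day
Demand during lead time = 77.600 × 21 = 1,629.60
Reorder point = 1,629.60 + 409 = 2,038.60 → round up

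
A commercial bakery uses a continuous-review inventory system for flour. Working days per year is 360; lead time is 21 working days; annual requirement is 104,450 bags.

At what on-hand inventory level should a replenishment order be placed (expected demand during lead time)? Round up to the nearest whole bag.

Daily demand d = 104,450 / 360 = 290.139 bags/day
Demand during lead time = 290.139 × 21 = 6,092.92
Reorder point = 6,092.92 → round up

6,093 bags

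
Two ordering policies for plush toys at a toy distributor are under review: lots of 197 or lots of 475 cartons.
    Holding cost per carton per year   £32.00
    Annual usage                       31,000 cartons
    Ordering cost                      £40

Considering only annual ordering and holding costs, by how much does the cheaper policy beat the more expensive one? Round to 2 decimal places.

TC(Q) = (D/Q)S + (Q/2)H
TC(197) = (31,000/197)×40 + (197/2)×32 = £9,446.42
TC(475) = (31,000/475)×40 + (475/2)×32 = £10,210.53
Cheaper: Q = 197.  Difference = £764.11

£764.11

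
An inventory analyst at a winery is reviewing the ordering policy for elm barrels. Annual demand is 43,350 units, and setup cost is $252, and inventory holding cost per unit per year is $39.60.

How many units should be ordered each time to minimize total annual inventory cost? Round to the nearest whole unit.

Optimal lot size Q* = (2 × 43,350 × $252 / $39.6)^½ ≈ 742.78

743 units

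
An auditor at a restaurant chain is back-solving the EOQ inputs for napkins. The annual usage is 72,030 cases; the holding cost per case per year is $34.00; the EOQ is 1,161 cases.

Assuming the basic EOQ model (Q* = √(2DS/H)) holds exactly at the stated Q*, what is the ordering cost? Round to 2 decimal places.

From Q* = √(2DS/H) ⇒ Q*² = 2DS/H.
S = Q²H / (2D) = 1,161² × 34 / (2 × 72,030) = 318.1266

$318.13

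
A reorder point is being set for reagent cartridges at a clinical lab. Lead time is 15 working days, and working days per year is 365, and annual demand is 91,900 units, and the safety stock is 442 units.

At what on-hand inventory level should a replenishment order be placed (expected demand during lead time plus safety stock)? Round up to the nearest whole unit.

4,219 units

Daily demand d = 91,900 / 365 = 251.781 units/day
Demand during lead time = 251.781 × 15 = 3,776.71
Reorder point = 3,776.71 + 442 = 4,218.71 → round up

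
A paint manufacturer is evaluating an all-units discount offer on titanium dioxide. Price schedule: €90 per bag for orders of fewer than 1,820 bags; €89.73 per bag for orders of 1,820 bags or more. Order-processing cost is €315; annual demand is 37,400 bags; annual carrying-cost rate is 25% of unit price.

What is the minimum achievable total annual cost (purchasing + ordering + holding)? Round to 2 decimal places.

H₁ = 25%×€90 = €22.5000;  H₂ = 25%×€89.73 = €22.4325
EOQ₁ = √(2×37,400×315/22.5000) = 1,023.33  (< 1,820, feasible at tier 1)
EOQ₂ = √(2×37,400×315/22.4325) = 1,024.87  (< 1,820 → use Q = 1,820 at tier-2 price)
TC(tier 1 (EOQ₁), Q≈1,023.3) = €3,389,024.88
TC(tier 2, Q≈1,820.0) = €3,382,788.65
Minimum at tier 2: €3,382,788.65

€3,382,788.65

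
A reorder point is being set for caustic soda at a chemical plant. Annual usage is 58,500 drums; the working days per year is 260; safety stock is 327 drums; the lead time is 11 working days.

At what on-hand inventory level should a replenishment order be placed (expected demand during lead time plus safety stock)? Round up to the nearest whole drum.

2,802 drums

Daily demand d = 58,500 / 260 = 225.000 drums/day
Demand during lead time = 225.000 × 11 = 2,475.00
Reorder point = 2,475.00 + 327 = 2,802.00 → round up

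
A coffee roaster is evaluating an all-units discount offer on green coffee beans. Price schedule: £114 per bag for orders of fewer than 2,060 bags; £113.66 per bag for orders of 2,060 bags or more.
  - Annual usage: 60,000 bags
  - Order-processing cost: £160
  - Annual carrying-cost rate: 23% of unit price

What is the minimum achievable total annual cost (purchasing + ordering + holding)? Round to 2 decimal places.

H₁ = 23%×£114 = £26.2200;  H₂ = 23%×£113.66 = £26.1418
EOQ₁ = √(2×60,000×160/26.2200) = 855.73  (< 2,060, feasible at tier 1)
EOQ₂ = √(2×60,000×160/26.1418) = 857.00  (< 2,060 → use Q = 2,060 at tier-2 price)
TC(tier 1 (EOQ₁), Q≈855.7) = £6,862,437.11
TC(tier 2, Q≈2,060.0) = £6,851,186.25
Minimum at tier 2: £6,851,186.25

£6,851,186.25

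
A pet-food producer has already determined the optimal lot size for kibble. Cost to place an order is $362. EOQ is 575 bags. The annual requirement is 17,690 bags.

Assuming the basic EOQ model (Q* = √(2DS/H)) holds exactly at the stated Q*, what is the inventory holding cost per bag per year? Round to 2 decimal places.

$38.74

From Q* = √(2DS/H) ⇒ Q*² = 2DS/H.
H = 2DS / Q² = 2 × 17,690 × 362 / 575² = 38.7374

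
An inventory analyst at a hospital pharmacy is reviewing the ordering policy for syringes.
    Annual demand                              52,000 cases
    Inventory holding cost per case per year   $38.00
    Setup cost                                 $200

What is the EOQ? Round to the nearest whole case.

740 cases

Q* = √(2·D·S / H) = √(2·52,000·200 / 38) = √547,368.4 ≈ 739.84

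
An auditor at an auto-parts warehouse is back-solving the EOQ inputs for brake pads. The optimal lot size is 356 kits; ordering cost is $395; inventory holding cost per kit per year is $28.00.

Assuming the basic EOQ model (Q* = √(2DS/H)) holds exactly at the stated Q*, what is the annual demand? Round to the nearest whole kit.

From Q* = √(2DS/H) ⇒ Q*² = 2DS/H.
D = Q²H / (2S) = 356² × 28 / (2 × 395) = 4,491.91

4,492 kits per year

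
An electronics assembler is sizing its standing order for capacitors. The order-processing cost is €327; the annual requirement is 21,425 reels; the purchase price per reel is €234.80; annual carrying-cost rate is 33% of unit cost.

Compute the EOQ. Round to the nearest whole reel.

425 reels

Carrying cost H = €234.8 × 33% = €77.4840/reel/yr
EOQ = √(2DS/H) = √(2 × 21,425 × 327 / 77.484)
    = √(180,836.69) ≈ 425.25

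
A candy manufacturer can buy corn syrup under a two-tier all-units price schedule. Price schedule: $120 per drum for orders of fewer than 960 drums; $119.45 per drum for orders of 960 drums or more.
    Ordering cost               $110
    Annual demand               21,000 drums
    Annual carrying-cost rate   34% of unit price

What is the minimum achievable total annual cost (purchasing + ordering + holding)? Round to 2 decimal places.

$2,530,350.49

H₁ = 34%×$120 = $40.8000;  H₂ = 34%×$119.45 = $40.6130
EOQ₁ = √(2×21,000×110/40.8000) = 336.50  (< 960, feasible at tier 1)
EOQ₂ = √(2×21,000×110/40.6130) = 337.28  (< 960 → use Q = 960 at tier-2 price)
TC(tier 1 (EOQ₁), Q≈336.5) = $2,533,729.38
TC(tier 2, Q≈960.0) = $2,530,350.49
Minimum at tier 2: $2,530,350.49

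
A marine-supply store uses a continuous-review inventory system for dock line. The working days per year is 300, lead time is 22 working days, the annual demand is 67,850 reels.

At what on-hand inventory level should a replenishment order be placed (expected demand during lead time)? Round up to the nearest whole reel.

4,976 reels

Daily demand d = 67,850 / 300 = 226.167 reels/day
Demand during lead time = 226.167 × 22 = 4,975.67
Reorder point = 4,975.67 → round up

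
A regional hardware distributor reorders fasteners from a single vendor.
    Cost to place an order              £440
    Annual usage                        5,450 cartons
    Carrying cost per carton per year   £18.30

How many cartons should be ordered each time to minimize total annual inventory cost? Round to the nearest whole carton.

EOQ = √(2DS/H) = √(2 × 5,450 × 440 / 18.3)
    = √(262,076.50) ≈ 511.93

512 cartons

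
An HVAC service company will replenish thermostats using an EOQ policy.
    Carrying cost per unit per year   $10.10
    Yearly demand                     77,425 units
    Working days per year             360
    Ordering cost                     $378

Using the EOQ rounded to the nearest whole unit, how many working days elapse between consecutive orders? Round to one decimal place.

11.2 days

Q* = √(2·D·S / H) = √(2·77,425·378 / 10.1) = √5,795,376.2 ≈ 2,407.36 → Q = 2,407 units
T = Q/D × 360 days = 2,407/77,425 × 360 = 11.192 days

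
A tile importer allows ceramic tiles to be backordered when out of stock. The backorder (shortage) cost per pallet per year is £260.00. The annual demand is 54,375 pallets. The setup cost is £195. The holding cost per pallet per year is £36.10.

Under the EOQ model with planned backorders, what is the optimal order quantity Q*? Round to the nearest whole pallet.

818 pallets

Basic EOQ = √(2·54,375·195/36.1) = 766.440
Backorder adjustment √((H+b)/b) = √((36.1+260)/260) = 1.0672
Q* = 766.440 × 1.0672 ≈ 817.92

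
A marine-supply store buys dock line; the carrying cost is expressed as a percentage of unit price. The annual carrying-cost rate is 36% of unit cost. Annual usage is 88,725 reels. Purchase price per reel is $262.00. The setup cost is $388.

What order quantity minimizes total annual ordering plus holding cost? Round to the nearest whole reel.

854 reels

Holding cost per reel per year: H = 36% × $262 = $94.3200
Q* = √(2·D·S / H) = √(2·88,725·388 / 94.32) = √729,968.2 ≈ 854.38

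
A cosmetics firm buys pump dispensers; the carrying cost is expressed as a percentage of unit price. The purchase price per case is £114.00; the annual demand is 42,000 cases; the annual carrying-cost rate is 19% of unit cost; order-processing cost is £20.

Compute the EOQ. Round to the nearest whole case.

279 cases

Carrying cost H = £114 × 19% = £21.6600/case/yr
EOQ = √(2DS/H) = √(2 × 42,000 × 20 / 21.66)
    = √(77,562.33) ≈ 278.50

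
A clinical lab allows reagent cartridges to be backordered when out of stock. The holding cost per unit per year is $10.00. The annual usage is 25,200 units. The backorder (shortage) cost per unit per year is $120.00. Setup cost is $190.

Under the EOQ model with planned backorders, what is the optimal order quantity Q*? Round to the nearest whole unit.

1,019 units

Q* = √(2DS/H) · √((H + b)/b)
   = √(2 × 25,200 × 190 / 10) · √((10 + 120) / 120)
   = 978.570 × 1.0408 ≈ 1,018.53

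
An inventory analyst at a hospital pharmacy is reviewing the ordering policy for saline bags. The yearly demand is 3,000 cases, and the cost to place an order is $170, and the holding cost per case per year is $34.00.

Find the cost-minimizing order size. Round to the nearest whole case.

Optimal lot size Q* = (2 × 3,000 × $170 / $34)^½ ≈ 173.21

173 cases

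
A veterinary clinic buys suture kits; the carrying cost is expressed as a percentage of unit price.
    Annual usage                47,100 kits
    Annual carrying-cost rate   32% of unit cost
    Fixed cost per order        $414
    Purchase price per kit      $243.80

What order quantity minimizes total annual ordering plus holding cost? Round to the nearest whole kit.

707 kits

Holding cost per kit per year: H = 32% × $243.8 = $78.0160
Q* = √(2·D·S / H) = √(2·47,100·414 / 78.016) = √499,882.1 ≈ 707.02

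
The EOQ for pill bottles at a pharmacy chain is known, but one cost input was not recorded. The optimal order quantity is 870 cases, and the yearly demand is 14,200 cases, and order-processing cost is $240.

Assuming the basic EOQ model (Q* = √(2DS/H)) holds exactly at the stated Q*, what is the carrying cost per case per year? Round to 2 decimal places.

EOQ relation: Q² = 2DS/H, so rearrange for the unknown.
H = 2DS / Q² = 2 × 14,200 × 240 / 870² = 9.0052

$9.01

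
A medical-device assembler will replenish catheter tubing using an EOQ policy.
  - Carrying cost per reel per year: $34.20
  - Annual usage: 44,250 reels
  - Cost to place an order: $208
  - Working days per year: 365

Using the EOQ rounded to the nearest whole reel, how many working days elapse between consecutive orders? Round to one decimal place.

Optimal lot size Q* = (2 × 44,250 × $208 / $34.2)^½ ≈ 733.65 → Q = 734 reels
Days between orders = 365 / (D/Q) = 365 / 60.286 ≈ 6.054

6.1 days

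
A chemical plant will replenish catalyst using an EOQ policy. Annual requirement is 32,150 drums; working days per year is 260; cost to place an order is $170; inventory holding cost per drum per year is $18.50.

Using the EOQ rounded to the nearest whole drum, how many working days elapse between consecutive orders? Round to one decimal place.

Optimal lot size Q* = (2 × 32,150 × $170 / $18.5)^½ ≈ 768.68 → Q = 769 drums
Cycle time = (working days × Q)/D = (260 × 769) / 32,150 = 6.219 days

6.2 days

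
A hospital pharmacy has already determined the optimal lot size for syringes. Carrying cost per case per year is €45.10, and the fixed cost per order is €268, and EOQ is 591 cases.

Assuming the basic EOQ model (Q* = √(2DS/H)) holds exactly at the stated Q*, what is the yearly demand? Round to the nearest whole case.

29,389 cases per year

EOQ relation: Q² = 2DS/H, so rearrange for the unknown.
D = Q²H / (2S) = 591² × 45.1 / (2 × 268) = 29,389.13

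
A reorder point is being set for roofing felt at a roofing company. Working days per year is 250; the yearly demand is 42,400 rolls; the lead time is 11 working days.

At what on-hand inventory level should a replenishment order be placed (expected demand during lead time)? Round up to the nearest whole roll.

1,866 rolls

Daily demand d = 42,400 / 250 = 169.600 rolls/day
Demand during lead time = 169.600 × 11 = 1,865.60
Reorder point = 1,865.60 → round up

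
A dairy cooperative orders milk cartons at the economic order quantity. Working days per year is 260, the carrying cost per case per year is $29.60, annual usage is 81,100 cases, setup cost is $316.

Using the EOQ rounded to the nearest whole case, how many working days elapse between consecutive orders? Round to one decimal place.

Optimal lot size Q* = (2 × 81,100 × $316 / $29.6)^½ ≈ 1,315.90 → Q = 1,316 cases
T = Q/D × 260 days = 1,316/81,100 × 260 = 4.219 days

4.2 days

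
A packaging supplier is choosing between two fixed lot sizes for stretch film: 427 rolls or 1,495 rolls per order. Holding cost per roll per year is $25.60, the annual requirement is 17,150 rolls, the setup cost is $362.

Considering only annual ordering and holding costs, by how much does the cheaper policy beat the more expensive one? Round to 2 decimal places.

For each Q, cost = (D/Q)·S + (Q/2)·H.
TC(427) = (17,150/427)×362 + (427/2)×25.6 = $20,004.94
TC(1,495) = (17,150/1,495)×362 + (1,495/2)×25.6 = $23,288.71
|ΔTC| = |$20,004.94 − $23,288.71| = $3,283.76

$3,283.76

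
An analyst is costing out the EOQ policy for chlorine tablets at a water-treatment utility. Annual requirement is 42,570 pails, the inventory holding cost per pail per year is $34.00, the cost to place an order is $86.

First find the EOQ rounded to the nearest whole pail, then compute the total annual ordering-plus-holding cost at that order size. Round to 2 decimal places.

$15,778.13

EOQ = √(2DS/H) = √(2 × 42,570 × 86 / 34)
    = √(215,354.12) ≈ 464.06 → Q = 464 pails
Annual ordering cost = (D/Q)·S = (42,570/464) × 86 = $7,890.13
Annual holding cost  = (Q/2)·H = (464/2) × 34 = $7,888.00
Total = $7,890.13 + $7,888.00 = $15,778.13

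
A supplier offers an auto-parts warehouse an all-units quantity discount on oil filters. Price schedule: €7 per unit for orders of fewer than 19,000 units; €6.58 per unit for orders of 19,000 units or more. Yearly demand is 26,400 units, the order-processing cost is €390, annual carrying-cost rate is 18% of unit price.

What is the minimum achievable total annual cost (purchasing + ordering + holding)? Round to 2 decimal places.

€185,505.69

H₁ = 18%×€7 = €1.2600;  H₂ = 18%×€6.58 = €1.1844
EOQ₁ = √(2×26,400×390/1.2600) = 4,042.63  (< 19,000, feasible at tier 1)
EOQ₂ = √(2×26,400×390/1.1844) = 4,169.65  (< 19,000 → use Q = 19,000 at tier-2 price)
TC(tier 1 (EOQ₁), Q≈4,042.6) = €189,893.71
TC(tier 2, Q≈19,000.0) = €185,505.69
Minimum at tier 2: €185,505.69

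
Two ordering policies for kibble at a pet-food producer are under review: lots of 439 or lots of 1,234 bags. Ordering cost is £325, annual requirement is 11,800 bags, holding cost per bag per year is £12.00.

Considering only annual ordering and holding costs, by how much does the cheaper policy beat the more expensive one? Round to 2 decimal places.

£857.98

Annual cost at Q: ordering D·S/Q plus holding Q·H/2.
TC(439) = (11,800/439)×325 + (439/2)×12 = £11,369.76
TC(1,234) = (11,800/1,234)×325 + (1,234/2)×12 = £10,511.78
Cheaper: Q = 1,234.  Difference = £857.98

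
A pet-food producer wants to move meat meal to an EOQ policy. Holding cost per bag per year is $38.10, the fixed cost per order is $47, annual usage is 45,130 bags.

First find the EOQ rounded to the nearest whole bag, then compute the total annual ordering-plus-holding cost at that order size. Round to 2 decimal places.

2DS/H = 2·45,130·47/38.1 = 111,344.36
EOQ = √111,344.36 ≈ 333.68 → Q = 334 bags
Annual ordering cost = (D/Q)·S = (45,130/334) × 47 = $6,350.63
Annual holding cost  = (Q/2)·H = (334/2) × 38.1 = $6,362.70
Total = $6,350.63 + $6,362.70 = $12,713.33

$12,713.33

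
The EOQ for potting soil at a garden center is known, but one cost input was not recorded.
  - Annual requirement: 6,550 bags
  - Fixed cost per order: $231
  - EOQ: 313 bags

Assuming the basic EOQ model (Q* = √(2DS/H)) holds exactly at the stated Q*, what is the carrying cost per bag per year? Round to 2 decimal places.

From Q* = √(2DS/H) ⇒ Q*² = 2DS/H.
H = 2DS / Q² = 2 × 6,550 × 231 / 313² = 30.8883

$30.89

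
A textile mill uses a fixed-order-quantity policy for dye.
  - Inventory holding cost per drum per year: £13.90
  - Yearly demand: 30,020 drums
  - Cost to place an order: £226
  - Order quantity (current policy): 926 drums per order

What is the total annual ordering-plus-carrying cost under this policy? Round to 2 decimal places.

£13,762.40

Orders/yr = 30,020/926 = 32.419; ordering cost = 32.419 × £226 = £7,326.70
Average inventory = 926/2 = 463; holding cost = 463 × £13.9 = £6,435.70
Total = £7,326.70 + £6,435.70 = £13,762.40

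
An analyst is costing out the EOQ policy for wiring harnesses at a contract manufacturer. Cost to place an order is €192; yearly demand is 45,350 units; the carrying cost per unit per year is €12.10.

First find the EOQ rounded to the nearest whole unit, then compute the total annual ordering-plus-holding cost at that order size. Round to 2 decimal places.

Q* = √(2·D·S / H) = √(2·45,350·192 / 12.1) = √1,439,206.6 ≈ 1,199.67 → Q = 1,200 units
Annual ordering cost = (D/Q)·S = (45,350/1,200) × 192 = €7,256.00
Annual holding cost  = (Q/2)·H = (1,200/2) × 12.1 = €7,260.00
Total = €7,256.00 + €7,260.00 = €14,516.00

€14,516.00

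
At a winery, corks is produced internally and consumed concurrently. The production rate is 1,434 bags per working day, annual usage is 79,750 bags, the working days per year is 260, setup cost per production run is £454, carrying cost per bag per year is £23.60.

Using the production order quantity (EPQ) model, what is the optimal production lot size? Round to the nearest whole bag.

1,976 bags

d = 79,750/260 = 306.7308 bags/day;  effective holding cost H(1 − d/p) = 23.6·(1 − 306.7308/1434) = 18.55199
Q* = √(2DS / H_eff) = √(2·79,750·454 / 18.55199) ≈ 1,975.66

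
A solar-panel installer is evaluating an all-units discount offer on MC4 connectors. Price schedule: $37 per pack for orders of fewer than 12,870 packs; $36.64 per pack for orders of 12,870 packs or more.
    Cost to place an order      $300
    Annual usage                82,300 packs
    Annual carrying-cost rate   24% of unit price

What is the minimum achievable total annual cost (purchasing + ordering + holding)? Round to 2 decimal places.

H₁ = 24%×$37 = $8.8800;  H₂ = 24%×$36.64 = $8.7936
EOQ₁ = √(2×82,300×300/8.8800) = 2,358.14  (< 12,870, feasible at tier 1)
EOQ₂ = √(2×82,300×300/8.7936) = 2,369.69  (< 12,870 → use Q = 12,870 at tier-2 price)
TC(tier 1 (EOQ₁), Q≈2,358.1) = $3,066,040.26
TC(tier 2, Q≈12,870.0) = $3,073,977.23
Minimum at tier 1 (EOQ₁): $3,066,040.26

$3,066,040.26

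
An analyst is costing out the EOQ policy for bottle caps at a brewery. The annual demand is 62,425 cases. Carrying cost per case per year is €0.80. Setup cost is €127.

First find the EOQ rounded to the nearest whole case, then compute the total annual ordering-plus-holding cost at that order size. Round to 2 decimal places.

2DS/H = 2·62,425·127/0.8 = 19,819,937.50
EOQ = √19,819,937.50 ≈ 4,451.96 → Q = 4,452 cases
Orders/yr = 62,425/4,452 = 14.022; ordering cost = 14.022 × €127 = €1,780.77
Average inventory = 4,452/2 = 2226; holding cost = 2226 × €0.8 = €1,780.80
Total = €1,780.77 + €1,780.80 = €3,561.57

€3,561.57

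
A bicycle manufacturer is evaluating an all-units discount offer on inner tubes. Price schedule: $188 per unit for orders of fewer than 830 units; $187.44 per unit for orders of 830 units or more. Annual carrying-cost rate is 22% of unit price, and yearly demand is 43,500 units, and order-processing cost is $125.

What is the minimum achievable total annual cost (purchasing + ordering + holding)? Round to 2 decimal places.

H₁ = 22%×$188 = $41.3600;  H₂ = 22%×$187.44 = $41.2368
EOQ₁ = √(2×43,500×125/41.3600) = 512.77  (< 830, feasible at tier 1)
EOQ₂ = √(2×43,500×125/41.2368) = 513.54  (< 830 → use Q = 830 at tier-2 price)
TC(tier 1 (EOQ₁), Q≈512.8) = $8,199,208.25
TC(tier 2, Q≈830.0) = $8,177,304.48
Minimum at tier 2: $8,177,304.48

$8,177,304.48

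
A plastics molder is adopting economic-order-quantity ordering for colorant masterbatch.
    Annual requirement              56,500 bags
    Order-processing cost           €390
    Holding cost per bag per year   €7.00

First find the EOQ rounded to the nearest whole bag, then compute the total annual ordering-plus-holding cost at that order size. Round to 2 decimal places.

2DS/H = 2·56,500·390/7 = 6,295,714.29
EOQ = √6,295,714.29 ≈ 2,509.13 → Q = 2,509 bags
Orders/yr = 56,500/2,509 = 22.519; ordering cost = 22.519 × €390 = €8,782.38
Average inventory = 2,509/2 = 1254.5; holding cost = 1254.5 × €7 = €8,781.50
Total = €8,782.38 + €8,781.50 = €17,563.88

€17,563.88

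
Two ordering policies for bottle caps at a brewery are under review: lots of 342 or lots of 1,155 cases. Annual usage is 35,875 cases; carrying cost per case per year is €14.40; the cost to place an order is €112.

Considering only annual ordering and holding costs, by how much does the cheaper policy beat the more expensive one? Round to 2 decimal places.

For each Q, cost = (D/Q)·S + (Q/2)·H.
TC(342) = (35,875/342)×112 + (342/2)×14.4 = €14,210.94
TC(1,155) = (35,875/1,155)×112 + (1,155/2)×14.4 = €11,794.79
|ΔTC| = |€14,210.94 − €11,794.79| = €2,416.15

€2,416.15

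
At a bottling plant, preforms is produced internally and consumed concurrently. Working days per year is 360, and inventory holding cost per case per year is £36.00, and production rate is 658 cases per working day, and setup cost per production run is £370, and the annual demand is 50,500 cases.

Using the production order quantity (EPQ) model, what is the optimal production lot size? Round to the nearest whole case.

1,149 cases

Daily demand d = 50,500/360 = 140.278; p = 658; 1 − d/p = 0.78681
EPQ = √(2DS / (H(1 − d/p)))
    = √(2 × 50,500 × 370 / (36 × 0.78681)) ≈ 1,148.62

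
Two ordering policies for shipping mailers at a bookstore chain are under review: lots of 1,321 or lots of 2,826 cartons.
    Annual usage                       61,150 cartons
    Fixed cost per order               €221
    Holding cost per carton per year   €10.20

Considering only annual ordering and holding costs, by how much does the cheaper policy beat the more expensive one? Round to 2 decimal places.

€2,227.33

Annual cost at Q: ordering D·S/Q plus holding Q·H/2.
TC(1,321) = (61,150/1,321)×221 + (1,321/2)×10.2 = €16,967.34
TC(2,826) = (61,150/2,826)×221 + (2,826/2)×10.2 = €19,194.68
Cheaper: Q = 1,321.  Difference = €2,227.33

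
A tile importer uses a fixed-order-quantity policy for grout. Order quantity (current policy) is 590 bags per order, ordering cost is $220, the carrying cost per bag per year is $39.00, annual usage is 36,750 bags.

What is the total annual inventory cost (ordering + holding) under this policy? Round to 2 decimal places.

$25,208.39

Ordering: D/Q × S = 36,750/590 × $220 = $13,703.39
Holding:  Q/2 × H = 590/2 × $39 = $11,505.00
Total = $13,703.39 + $11,505.00 = $25,208.39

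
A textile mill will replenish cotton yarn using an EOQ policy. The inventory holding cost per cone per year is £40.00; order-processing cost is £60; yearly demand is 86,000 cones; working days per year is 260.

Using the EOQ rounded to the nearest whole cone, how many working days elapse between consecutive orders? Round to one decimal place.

2DS/H = 2·86,000·60/40 = 258,000.00
EOQ = √258,000.00 ≈ 507.94 → Q = 508 cones
T = Q/D × 260 days = 508/86,000 × 260 = 1.536 days

1.5 days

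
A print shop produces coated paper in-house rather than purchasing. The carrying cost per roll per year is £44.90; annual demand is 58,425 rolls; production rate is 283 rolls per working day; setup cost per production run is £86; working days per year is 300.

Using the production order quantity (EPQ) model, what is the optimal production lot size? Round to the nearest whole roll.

Daily demand d = 58,425/300 = 194.750; p = 283; 1 − d/p = 0.31184
EPQ = √(2DS / (H(1 − d/p)))
    = √(2 × 58,425 × 86 / (44.9 × 0.31184)) ≈ 847.18

847 rolls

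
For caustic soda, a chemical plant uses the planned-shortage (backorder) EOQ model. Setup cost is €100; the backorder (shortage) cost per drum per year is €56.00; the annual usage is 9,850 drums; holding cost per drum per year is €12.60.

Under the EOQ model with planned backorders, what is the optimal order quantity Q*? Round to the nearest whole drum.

Q* = √(2DS/H) · √((H + b)/b)
   = √(2 × 9,850 × 100 / 12.6) · √((12.6 + 56) / 56)
   = 395.410 × 1.1068 ≈ 437.64

438 drums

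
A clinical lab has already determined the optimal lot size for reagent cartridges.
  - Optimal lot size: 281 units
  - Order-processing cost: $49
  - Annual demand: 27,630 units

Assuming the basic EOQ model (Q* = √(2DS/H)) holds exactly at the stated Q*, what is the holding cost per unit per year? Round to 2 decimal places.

Since Q* = (2DS/H)^½, squaring gives Q*²·H = 2DS.
H = 2DS / Q² = 2 × 27,630 × 49 / 281² = 34.2921

$34.29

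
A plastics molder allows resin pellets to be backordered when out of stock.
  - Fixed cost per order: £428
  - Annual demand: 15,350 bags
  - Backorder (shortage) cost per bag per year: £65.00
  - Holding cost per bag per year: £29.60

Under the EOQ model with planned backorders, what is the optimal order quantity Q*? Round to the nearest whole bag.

804 bags

Q* = √(2DS/H) · √((H + b)/b)
   = √(2 × 15,350 × 428 / 29.6) · √((29.6 + 65) / 65)
   = 666.262 × 1.2064 ≈ 803.77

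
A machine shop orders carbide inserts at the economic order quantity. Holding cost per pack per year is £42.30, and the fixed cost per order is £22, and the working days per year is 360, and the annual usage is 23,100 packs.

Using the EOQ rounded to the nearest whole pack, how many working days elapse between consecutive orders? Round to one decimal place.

EOQ = √(2DS/H) = √(2 × 23,100 × 22 / 42.3)
    = √(24,028.37) ≈ 155.01 → Q = 155 packs
Cycle time = (working days × Q)/D = (360 × 155) / 23,100 = 2.416 days

2.4 days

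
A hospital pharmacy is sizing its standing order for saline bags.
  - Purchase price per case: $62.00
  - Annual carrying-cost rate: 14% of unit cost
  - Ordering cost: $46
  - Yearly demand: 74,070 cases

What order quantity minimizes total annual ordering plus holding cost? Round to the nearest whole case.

886 cases

Holding cost per case per year: H = 14% × $62 = $8.6800
Optimal lot size Q* = (2 × 74,070 × $46 / $8.68)^½ ≈ 886.04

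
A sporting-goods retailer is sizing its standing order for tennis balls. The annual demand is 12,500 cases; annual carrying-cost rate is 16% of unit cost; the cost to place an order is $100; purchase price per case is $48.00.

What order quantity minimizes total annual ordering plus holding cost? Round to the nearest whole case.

571 cases

Carrying cost H = $48 × 16% = $7.6800/case/yr
EOQ = √(2DS/H) = √(2 × 12,500 × 100 / 7.68)
    = √(325,520.83) ≈ 570.54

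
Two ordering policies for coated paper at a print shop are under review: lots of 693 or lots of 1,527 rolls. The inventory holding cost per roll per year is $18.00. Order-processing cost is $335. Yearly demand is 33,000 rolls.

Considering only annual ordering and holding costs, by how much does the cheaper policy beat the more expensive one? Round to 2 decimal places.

TC(Q) = (D/Q)S + (Q/2)H
TC(693) = (33,000/693)×335 + (693/2)×18 = $22,189.38
TC(1,527) = (33,000/1,527)×335 + (1,527/2)×18 = $20,982.69
Cheaper: Q = 1,527.  Difference = $1,206.70

$1,206.70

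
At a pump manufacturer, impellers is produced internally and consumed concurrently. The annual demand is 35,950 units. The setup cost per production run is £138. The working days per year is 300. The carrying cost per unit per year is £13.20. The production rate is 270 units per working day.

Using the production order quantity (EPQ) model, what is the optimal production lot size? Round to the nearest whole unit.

d = 35,950/300 = 119.8333 units/day;  effective holding cost H(1 − d/p) = 13.2·(1 − 119.8333/270) = 7.34148
Q* = √(2DS / H_eff) = √(2·35,950·138 / 7.34148) ≈ 1,162.55

1,163 units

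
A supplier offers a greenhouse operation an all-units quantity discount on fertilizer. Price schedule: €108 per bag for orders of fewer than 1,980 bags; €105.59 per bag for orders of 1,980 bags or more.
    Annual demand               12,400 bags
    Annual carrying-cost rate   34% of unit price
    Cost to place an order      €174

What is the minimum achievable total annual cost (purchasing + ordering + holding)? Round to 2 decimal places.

€1,345,947.29

H₁ = 34%×€108 = €36.7200;  H₂ = 34%×€105.59 = €35.9006
EOQ₁ = √(2×12,400×174/36.7200) = 342.81  (< 1,980, feasible at tier 1)
EOQ₂ = √(2×12,400×174/35.9006) = 346.70  (< 1,980 → use Q = 1,980 at tier-2 price)
TC(tier 1 (EOQ₁), Q≈342.8) = €1,351,787.86
TC(tier 2, Q≈1,980.0) = €1,345,947.29
Minimum at tier 2: €1,345,947.29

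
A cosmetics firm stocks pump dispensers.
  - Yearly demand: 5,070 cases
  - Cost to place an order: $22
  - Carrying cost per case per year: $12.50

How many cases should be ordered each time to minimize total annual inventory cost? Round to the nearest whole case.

134 cases

Optimal lot size Q* = (2 × 5,070 × $22 / $12.5)^½ ≈ 133.59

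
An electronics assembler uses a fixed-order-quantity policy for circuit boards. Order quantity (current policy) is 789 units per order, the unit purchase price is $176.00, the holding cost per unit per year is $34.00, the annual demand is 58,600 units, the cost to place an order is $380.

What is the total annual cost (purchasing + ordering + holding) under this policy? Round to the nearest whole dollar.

Ordering: D/Q × S = 58,600/789 × $380 = $28,223.07
Holding:  Q/2 × H = 789/2 × $34 = $13,413.00
Purchase cost = D·C = 58,600 × 176 = $10,313,600.00
Total = $28,223.07 + $13,413.00 + $10,313,600.00 = $10,355,236.07

$10,355,236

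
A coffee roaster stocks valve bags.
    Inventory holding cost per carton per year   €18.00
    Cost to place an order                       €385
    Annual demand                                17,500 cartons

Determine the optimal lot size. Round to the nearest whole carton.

865 cartons

Optimal lot size Q* = (2 × 17,500 × €385 / €18)^½ ≈ 865.22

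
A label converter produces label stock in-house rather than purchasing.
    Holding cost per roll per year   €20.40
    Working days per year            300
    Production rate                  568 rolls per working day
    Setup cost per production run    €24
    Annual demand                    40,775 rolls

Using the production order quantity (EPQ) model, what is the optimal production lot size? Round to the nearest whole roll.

355 rolls

Daily demand d = 40,775/300 = 135.917; p = 568; 1 − d/p = 0.76071
EPQ = √(2DS / (H(1 − d/p)))
    = √(2 × 40,775 × 24 / (20.4 × 0.76071)) ≈ 355.13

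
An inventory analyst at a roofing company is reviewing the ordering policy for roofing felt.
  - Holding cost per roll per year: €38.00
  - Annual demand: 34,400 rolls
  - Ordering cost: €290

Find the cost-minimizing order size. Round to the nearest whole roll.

725 rolls

Q* = √(2·D·S / H) = √(2·34,400·290 / 38) = √525,052.6 ≈ 724.61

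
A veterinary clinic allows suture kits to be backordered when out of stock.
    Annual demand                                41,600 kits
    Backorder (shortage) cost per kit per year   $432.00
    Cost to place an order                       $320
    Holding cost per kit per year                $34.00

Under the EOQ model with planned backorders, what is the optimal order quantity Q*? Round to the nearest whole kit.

919 kits

Basic EOQ = √(2·41,600·320/34) = 884.906
Backorder adjustment √((H+b)/b) = √((34+432)/432) = 1.0386
Q* = 884.906 × 1.0386 ≈ 919.07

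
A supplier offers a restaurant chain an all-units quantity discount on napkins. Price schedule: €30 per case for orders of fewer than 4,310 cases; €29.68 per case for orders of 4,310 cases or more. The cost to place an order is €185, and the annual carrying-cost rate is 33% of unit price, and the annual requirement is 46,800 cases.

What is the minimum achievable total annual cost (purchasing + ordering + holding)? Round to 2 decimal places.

H₁ = 33%×€30 = €9.9000;  H₂ = 33%×€29.68 = €9.7944
EOQ₁ = √(2×46,800×185/9.9000) = 1,322.53  (< 4,310, feasible at tier 1)
EOQ₂ = √(2×46,800×185/9.7944) = 1,329.64  (< 4,310 → use Q = 4,310 at tier-2 price)
TC(tier 1 (EOQ₁), Q≈1,322.5) = €1,417,093.07
TC(tier 2, Q≈4,310.0) = €1,412,139.75
Minimum at tier 2: €1,412,139.75

€1,412,139.75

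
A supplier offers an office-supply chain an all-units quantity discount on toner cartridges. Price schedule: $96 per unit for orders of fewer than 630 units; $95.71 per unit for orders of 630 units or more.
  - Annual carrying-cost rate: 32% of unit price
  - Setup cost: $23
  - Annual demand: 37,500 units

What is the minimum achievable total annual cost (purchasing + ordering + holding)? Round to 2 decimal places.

$3,600,141.62

H₁ = 32%×$96 = $30.7200;  H₂ = 32%×$95.71 = $30.6272
EOQ₁ = √(2×37,500×23/30.7200) = 236.96  (< 630, feasible at tier 1)
EOQ₂ = √(2×37,500×23/30.6272) = 237.32  (< 630 → use Q = 630 at tier-2 price)
TC(tier 1 (EOQ₁), Q≈237.0) = $3,607,279.56
TC(tier 2, Q≈630.0) = $3,600,141.62
Minimum at tier 2: $3,600,141.62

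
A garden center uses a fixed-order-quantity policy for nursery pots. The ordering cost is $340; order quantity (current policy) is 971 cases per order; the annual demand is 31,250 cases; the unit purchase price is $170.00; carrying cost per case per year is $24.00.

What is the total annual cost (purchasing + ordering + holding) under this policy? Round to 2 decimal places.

Orders/yr = 31,250/971 = 32.183; ordering cost = 32.183 × $340 = $10,942.33
Average inventory = 971/2 = 485.5; holding cost = 485.5 × $24 = $11,652.00
Purchase cost = D·C = 31,250 × 170 = $5,312,500.00
Total = $10,942.33 + $11,652.00 + $5,312,500.00 = $5,335,094.33

$5,335,094.33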